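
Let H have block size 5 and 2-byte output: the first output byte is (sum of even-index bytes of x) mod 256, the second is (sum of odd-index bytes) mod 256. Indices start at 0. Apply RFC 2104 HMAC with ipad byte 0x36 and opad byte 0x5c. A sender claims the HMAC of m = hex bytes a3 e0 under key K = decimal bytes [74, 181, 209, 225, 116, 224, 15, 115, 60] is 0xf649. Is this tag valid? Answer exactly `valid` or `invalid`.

valid

Key decimal bytes [74, 181, 209, 225, 116, 224, 15, 115, 60] = 4a b5 d1 e1 74 e0 0f 73 3c is 9 bytes > B = 5, so hash it first: H(key) = da e9, then zero-pad to 5 bytes: K' = da e9 00 00 00.
K' ⊕ ipad = ec df 36 36 36; K' ⊕ opad = 86 b5 5c 5c 5c.
Inner hash: even-index sum = 568 mod 256 = 56; odd-index sum = 440 mod 256 = 184 → 38 b8.
Outer hash (recomputed tag): even-index sum = 502 mod 256 = 246; odd-index sum = 329 mod 256 = 73 → f6 49.
Recomputed tag = f649; claimed = f649 → match.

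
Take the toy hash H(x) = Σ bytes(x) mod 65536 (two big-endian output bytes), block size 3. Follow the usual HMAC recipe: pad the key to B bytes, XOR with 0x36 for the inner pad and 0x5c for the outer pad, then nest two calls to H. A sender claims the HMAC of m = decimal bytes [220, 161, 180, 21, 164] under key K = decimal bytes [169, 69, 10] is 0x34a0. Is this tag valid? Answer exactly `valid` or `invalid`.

invalid

Key decimal bytes [169, 69, 10] = a9 45 0a is exactly B = 3 bytes: K' = a9 45 0a.
K' ⊕ ipad = 9f 73 3c; K' ⊕ opad = f5 19 56.
Inner hash: sum = 159+115+60+220+161+180+21+164 = 1080 → 04 38.
Outer hash (recomputed tag): sum = 245+25+86+4+56 = 416 → 01 a0.
Recomputed tag = 01a0; claimed = 34a0 → mismatch.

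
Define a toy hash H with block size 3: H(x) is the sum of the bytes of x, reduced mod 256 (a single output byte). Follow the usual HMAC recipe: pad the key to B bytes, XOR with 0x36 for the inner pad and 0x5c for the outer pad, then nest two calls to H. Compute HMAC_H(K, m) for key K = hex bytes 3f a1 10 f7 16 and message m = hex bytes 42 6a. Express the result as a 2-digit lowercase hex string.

Key hex bytes 3f a1 10 f7 16 is 5 bytes > B = 3, so hash it first: H(key) = fd, then zero-pad to 3 bytes: K' = fd 00 00.
K' ⊕ ipad = cb 36 36.  K' ⊕ opad = a1 5c 5c.
Inner input = (K'⊕ipad) ∥ m = cb 36 36 ∥ 42 6a.
Inner hash: sum = 203+54+54+66+106 = 483; mod 256 = 227 → e3.
Outer input = (K'⊕opad) ∥ inner = a1 5c 5c ∥ e3.
Outer hash (tag): sum = 161+92+92+227 = 572; mod 256 = 60 → 3c.

3c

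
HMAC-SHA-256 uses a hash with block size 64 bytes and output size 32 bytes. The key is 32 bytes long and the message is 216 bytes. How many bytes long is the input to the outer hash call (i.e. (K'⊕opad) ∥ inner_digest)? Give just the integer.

96

Key is 32 ≤ 64 bytes, zero-padded: |K'| = 64.
Outer input = (K'⊕opad) ∥ H(inner) → 64 + 32 = 96 bytes.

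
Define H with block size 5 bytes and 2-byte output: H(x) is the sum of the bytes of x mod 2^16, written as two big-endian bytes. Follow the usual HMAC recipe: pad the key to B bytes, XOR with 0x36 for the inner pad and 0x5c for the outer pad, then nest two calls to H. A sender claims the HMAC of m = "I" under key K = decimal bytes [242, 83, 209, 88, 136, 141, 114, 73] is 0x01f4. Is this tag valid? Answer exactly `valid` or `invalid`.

Key decimal bytes [242, 83, 209, 88, 136, 141, 114, 73] = f2 53 d1 58 88 8d 72 49 is 8 bytes > B = 5, so hash it first: H(key) = 04 3e, then zero-pad to 5 bytes: K' = 04 3e 00 00 00.
K' ⊕ ipad = 32 08 36 36 36; K' ⊕ opad = 58 62 5c 5c 5c.
Inner hash: sum = 50+8+54+54+54+73 = 293 → 01 25.
Outer hash (recomputed tag): sum = 88+98+92+92+92+1+37 = 500 → 01 f4.
Recomputed tag = 01f4; claimed = 01f4 → match.

valid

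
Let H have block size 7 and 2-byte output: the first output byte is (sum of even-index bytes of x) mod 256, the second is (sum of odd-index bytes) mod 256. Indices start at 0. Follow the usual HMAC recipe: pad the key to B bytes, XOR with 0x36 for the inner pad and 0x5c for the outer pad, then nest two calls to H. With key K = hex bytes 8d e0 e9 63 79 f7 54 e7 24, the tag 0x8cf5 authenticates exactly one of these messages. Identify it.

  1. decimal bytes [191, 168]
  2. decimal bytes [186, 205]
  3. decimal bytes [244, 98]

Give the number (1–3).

Key hex bytes 8d e0 e9 63 79 f7 54 e7 24 is 9 bytes > B = 7, so hash it first: H(key) = 67 21, then zero-pad to 7 bytes: K' = 67 21 00 00 00 00 00.
K' ⊕ ipad = 51 17 36 36 36 36 36; K' ⊕ opad = 3b 7d 5c 5c 5c 5c 5c.
m1: inner = H(51 17 36 36 36 36 36 bf a8) = 9b 42; tag = H(3b 7d 5c 5c 5c 5c 5c 9b 42) = 91d0
m2: inner = H(51 17 36 36 36 36 36 ba cd) = c0 3d; tag = H(3b 7d 5c 5c 5c 5c 5c c0 3d) = 8cf5 ← matches
m3: inner = H(51 17 36 36 36 36 36 f4 62) = 55 77; tag = H(3b 7d 5c 5c 5c 5c 5c 55 77) = c68a

2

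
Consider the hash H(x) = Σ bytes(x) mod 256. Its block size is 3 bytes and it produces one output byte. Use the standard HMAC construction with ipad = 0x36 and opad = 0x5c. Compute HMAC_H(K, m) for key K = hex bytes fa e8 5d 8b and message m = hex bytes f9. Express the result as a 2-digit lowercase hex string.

Key hex bytes fa e8 5d 8b is 4 bytes > B = 3, so hash it first: H(key) = ca, then zero-pad to 3 bytes: K' = ca 00 00.
K' ⊕ ipad = fc 36 36.  K' ⊕ opad = 96 5c 5c.
Inner input = (K'⊕ipad) ∥ m = fc 36 36 ∥ f9.
Inner hash: sum = 252+54+54+249 = 609; mod 256 = 97 → 61.
Outer input = (K'⊕opad) ∥ inner = 96 5c 5c ∥ 61.
Outer hash (tag): sum = 150+92+92+97 = 431; mod 256 = 175 → af.

af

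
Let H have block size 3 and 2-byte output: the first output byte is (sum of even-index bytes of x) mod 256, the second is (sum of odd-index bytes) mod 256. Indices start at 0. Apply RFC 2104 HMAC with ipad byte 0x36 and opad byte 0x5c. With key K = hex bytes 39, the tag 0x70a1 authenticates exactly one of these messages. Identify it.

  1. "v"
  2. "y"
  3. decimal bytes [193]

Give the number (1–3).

Key hex bytes 39 is 1 byte ≤ B = 3; zero-pad to 3 bytes: K' = 39 00 00.
K' ⊕ ipad = 0f 36 36; K' ⊕ opad = 65 5c 5c.
m1: inner = H(0f 36 36 76) = 45 ac; tag = H(65 5c 5c 45 ac) = 6da1
m2: inner = H(0f 36 36 79) = 45 af; tag = H(65 5c 5c 45 af) = 70a1 ← matches
m3: inner = H(0f 36 36 c1) = 45 f7; tag = H(65 5c 5c 45 f7) = b8a1

2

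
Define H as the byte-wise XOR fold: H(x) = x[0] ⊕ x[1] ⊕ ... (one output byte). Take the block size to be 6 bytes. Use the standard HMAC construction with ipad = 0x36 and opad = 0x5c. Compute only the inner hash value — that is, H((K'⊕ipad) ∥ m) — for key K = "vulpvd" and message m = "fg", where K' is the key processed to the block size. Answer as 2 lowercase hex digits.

0c

Key "vulpvd" = 76 75 6c 70 76 64 is exactly B = 6 bytes: K' = 76 75 6c 70 76 64.
K' ⊕ ipad = 40 43 5a 46 40 52.
Inner input = 40 43 5a 46 40 52 ∥ 66 67.
Inner hash: XOR 40⊕43⊕5a⊕46⊕40⊕52⊕66⊕67 = 0c.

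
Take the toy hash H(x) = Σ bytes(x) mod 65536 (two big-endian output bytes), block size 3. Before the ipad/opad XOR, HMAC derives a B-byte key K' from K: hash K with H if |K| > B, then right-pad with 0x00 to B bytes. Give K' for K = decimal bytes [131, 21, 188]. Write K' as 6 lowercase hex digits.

8315bc

Key decimal bytes [131, 21, 188] = 83 15 bc is exactly B = 3 bytes: K' = 83 15 bc.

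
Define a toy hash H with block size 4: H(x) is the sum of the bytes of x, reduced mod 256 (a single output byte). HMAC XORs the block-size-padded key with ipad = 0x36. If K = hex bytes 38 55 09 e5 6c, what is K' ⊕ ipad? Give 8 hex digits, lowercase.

d1363636

Key hex bytes 38 55 09 e5 6c is 5 bytes > B = 4, so hash it first: H(key) = e7, then zero-pad to 4 bytes: K' = e7 00 00 00.
XOR each byte with 0x36: e7⊕36=d1, 00⊕36=36, 00⊕36=36, 00⊕36=36.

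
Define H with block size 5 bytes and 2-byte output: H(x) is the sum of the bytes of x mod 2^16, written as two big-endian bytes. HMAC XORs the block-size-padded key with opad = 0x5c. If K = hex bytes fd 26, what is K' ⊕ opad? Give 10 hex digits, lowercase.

Key hex bytes fd 26 is 2 bytes ≤ B = 5; zero-pad to 5 bytes: K' = fd 26 00 00 00.
XOR each byte with 0x5c: fd⊕5c=a1, 26⊕5c=7a, 00⊕5c=5c, 00⊕5c=5c, 00⊕5c=5c.

a17a5c5c5c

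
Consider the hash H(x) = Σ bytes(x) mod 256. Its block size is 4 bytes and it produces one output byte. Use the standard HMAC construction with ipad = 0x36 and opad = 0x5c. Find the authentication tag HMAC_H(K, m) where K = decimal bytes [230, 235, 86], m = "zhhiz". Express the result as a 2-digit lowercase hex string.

47

Key decimal bytes [230, 235, 86] = e6 eb 56 is 3 bytes ≤ B = 4; zero-pad to 4 bytes: K' = e6 eb 56 00.
K' ⊕ ipad = d0 dd 60 36.  K' ⊕ opad = ba b7 0a 5c.
Inner input = (K'⊕ipad) ∥ m = d0 dd 60 36 ∥ 7a 68 68 69 7a.
Inner hash: sum = 208+221+96+54+122+104+104+105+122 = 1136; mod 256 = 112 → 70.
Outer input = (K'⊕opad) ∥ inner = ba b7 0a 5c ∥ 70.
Outer hash (tag): sum = 186+183+10+92+112 = 583; mod 256 = 71 → 47.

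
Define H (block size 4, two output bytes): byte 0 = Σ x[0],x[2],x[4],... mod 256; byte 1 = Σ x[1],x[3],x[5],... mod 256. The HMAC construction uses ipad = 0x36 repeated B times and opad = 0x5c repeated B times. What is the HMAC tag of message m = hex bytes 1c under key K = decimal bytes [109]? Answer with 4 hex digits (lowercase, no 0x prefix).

3a24

Key decimal bytes [109] = 6d is 1 byte ≤ B = 4; zero-pad to 4 bytes: K' = 6d 00 00 00.
K' ⊕ ipad = 5b 36 36 36.  K' ⊕ opad = 31 5c 5c 5c.
Inner input = (K'⊕ipad) ∥ m = 5b 36 36 36 ∥ 1c.
Inner hash: even-index sum = 173 mod 256 = 173; odd-index sum = 108 mod 256 = 108 → ad 6c.
Outer input = (K'⊕opad) ∥ inner = 31 5c 5c 5c ∥ ad 6c.
Outer hash (tag): even-index sum = 314 mod 256 = 58; odd-index sum = 292 mod 256 = 36 → 3a 24.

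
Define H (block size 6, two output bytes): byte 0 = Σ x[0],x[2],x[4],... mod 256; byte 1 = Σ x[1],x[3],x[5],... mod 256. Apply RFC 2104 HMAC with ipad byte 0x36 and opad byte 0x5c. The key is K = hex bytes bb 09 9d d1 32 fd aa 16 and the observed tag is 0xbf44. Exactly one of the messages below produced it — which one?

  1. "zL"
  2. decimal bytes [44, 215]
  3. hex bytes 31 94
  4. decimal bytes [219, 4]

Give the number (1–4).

Key hex bytes bb 09 9d d1 32 fd aa 16 is 8 bytes > B = 6, so hash it first: H(key) = 34 ed, then zero-pad to 6 bytes: K' = 34 ed 00 00 00 00.
K' ⊕ ipad = 02 db 36 36 36 36; K' ⊕ opad = 68 b1 5c 5c 5c 5c.
m1: inner = H(02 db 36 36 36 36 7a 4c) = e8 93; tag = H(68 b1 5c 5c 5c 5c e8 93) = 08fc
m2: inner = H(02 db 36 36 36 36 2c d7) = 9a 1e; tag = H(68 b1 5c 5c 5c 5c 9a 1e) = ba87
m3: inner = H(02 db 36 36 36 36 31 94) = 9f db; tag = H(68 b1 5c 5c 5c 5c 9f db) = bf44 ← matches
m4: inner = H(02 db 36 36 36 36 db 04) = 49 4b; tag = H(68 b1 5c 5c 5c 5c 49 4b) = 69b4

3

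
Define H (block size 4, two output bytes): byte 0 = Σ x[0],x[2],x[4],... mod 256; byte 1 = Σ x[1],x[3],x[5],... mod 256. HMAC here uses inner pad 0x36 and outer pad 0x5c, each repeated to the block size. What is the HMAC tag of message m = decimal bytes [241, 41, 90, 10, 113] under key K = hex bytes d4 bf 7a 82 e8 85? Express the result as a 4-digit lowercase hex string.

b84f

Key hex bytes d4 bf 7a 82 e8 85 is 6 bytes > B = 4, so hash it first: H(key) = 36 c6, then zero-pad to 4 bytes: K' = 36 c6 00 00.
K' ⊕ ipad = 00 f0 36 36.  K' ⊕ opad = 6a 9a 5c 5c.
Inner input = (K'⊕ipad) ∥ m = 00 f0 36 36 ∥ f1 29 5a 0a 71.
Inner hash: even-index sum = 498 mod 256 = 242; odd-index sum = 345 mod 256 = 89 → f2 59.
Outer input = (K'⊕opad) ∥ inner = 6a 9a 5c 5c ∥ f2 59.
Outer hash (tag): even-index sum = 440 mod 256 = 184; odd-index sum = 335 mod 256 = 79 → b8 4f.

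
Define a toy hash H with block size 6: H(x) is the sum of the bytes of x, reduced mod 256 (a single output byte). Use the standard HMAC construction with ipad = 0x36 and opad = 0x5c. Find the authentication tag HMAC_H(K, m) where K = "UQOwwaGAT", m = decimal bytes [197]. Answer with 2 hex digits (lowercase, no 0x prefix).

31

Key "UQOwwaGAT" = 55 51 4f 77 77 61 47 41 54 is 9 bytes > B = 6, so hash it first: H(key) = 20, then zero-pad to 6 bytes: K' = 20 00 00 00 00 00.
K' ⊕ ipad = 16 36 36 36 36 36.  K' ⊕ opad = 7c 5c 5c 5c 5c 5c.
Inner input = (K'⊕ipad) ∥ m = 16 36 36 36 36 36 ∥ c5.
Inner hash: sum = 22+54+54+54+54+54+197 = 489; mod 256 = 233 → e9.
Outer input = (K'⊕opad) ∥ inner = 7c 5c 5c 5c 5c 5c ∥ e9.
Outer hash (tag): sum = 124+92+92+92+92+92+233 = 817; mod 256 = 49 → 31.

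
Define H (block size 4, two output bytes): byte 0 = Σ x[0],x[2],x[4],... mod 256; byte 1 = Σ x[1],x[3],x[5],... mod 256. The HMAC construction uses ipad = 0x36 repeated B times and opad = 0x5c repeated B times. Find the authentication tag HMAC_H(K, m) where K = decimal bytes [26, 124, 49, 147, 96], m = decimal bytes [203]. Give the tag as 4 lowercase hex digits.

Key decimal bytes [26, 124, 49, 147, 96] = 1a 7c 31 93 60 is 5 bytes > B = 4, so hash it first: H(key) = ab 0f, then zero-pad to 4 bytes: K' = ab 0f 00 00.
K' ⊕ ipad = 9d 39 36 36.  K' ⊕ opad = f7 53 5c 5c.
Inner input = (K'⊕ipad) ∥ m = 9d 39 36 36 ∥ cb.
Inner hash: even-index sum = 414 mod 256 = 158; odd-index sum = 111 mod 256 = 111 → 9e 6f.
Outer input = (K'⊕opad) ∥ inner = f7 53 5c 5c ∥ 9e 6f.
Outer hash (tag): even-index sum = 497 mod 256 = 241; odd-index sum = 286 mod 256 = 30 → f1 1e.

f11e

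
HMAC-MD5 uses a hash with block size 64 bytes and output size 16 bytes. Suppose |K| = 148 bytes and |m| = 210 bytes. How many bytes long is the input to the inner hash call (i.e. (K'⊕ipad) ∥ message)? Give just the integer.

Key is 148 > 64 bytes, so it is hashed to 16 bytes then zero-padded to 64: |K'| = 64.
Inner input = (K'⊕ipad) ∥ m → 64 + 210 = 274 bytes.

274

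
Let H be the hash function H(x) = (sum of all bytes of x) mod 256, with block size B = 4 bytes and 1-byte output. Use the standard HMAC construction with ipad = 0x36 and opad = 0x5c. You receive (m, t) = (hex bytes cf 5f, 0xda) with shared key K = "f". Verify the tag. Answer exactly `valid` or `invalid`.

invalid

Key "f" = 66 is 1 byte ≤ B = 4; zero-pad to 4 bytes: K' = 66 00 00 00.
K' ⊕ ipad = 50 36 36 36; K' ⊕ opad = 3a 5c 5c 5c.
Inner hash: sum = 80+54+54+54+207+95 = 544; mod 256 = 32 → 20.
Outer hash (recomputed tag): sum = 58+92+92+92+32 = 366; mod 256 = 110 → 6e.
Recomputed tag = 6e; claimed = da → mismatch.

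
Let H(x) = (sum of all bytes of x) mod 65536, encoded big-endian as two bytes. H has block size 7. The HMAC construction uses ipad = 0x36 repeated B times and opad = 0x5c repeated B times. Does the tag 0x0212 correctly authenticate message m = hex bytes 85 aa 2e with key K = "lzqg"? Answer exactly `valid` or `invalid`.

Key "lzqg" = 6c 7a 71 67 is 4 bytes ≤ B = 7; zero-pad to 7 bytes: K' = 6c 7a 71 67 00 00 00.
K' ⊕ ipad = 5a 4c 47 51 36 36 36; K' ⊕ opad = 30 26 2d 3b 5c 5c 5c.
Inner hash: sum = 90+76+71+81+54+54+54+133+170+46 = 829 → 03 3d.
Outer hash (recomputed tag): sum = 48+38+45+59+92+92+92+3+61 = 530 → 02 12.
Recomputed tag = 0212; claimed = 0212 → match.

valid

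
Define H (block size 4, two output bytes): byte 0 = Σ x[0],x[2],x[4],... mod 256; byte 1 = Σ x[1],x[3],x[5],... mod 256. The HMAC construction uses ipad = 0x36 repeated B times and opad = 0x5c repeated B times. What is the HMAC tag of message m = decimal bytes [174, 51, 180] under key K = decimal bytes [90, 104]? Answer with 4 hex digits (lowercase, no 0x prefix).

Key decimal bytes [90, 104] = 5a 68 is 2 bytes ≤ B = 4; zero-pad to 4 bytes: K' = 5a 68 00 00.
K' ⊕ ipad = 6c 5e 36 36.  K' ⊕ opad = 06 34 5c 5c.
Inner input = (K'⊕ipad) ∥ m = 6c 5e 36 36 ∥ ae 33 b4.
Inner hash: even-index sum = 516 mod 256 = 4; odd-index sum = 199 mod 256 = 199 → 04 c7.
Outer input = (K'⊕opad) ∥ inner = 06 34 5c 5c ∥ 04 c7.
Outer hash (tag): even-index sum = 102 mod 256 = 102; odd-index sum = 343 mod 256 = 87 → 66 57.

6657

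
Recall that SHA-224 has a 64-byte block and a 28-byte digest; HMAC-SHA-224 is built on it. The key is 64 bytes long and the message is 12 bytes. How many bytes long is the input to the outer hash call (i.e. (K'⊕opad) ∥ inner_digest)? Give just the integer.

Key is 64 ≤ 64 bytes, zero-padded: |K'| = 64.
Outer input = (K'⊕opad) ∥ H(inner) → 64 + 28 = 92 bytes.

92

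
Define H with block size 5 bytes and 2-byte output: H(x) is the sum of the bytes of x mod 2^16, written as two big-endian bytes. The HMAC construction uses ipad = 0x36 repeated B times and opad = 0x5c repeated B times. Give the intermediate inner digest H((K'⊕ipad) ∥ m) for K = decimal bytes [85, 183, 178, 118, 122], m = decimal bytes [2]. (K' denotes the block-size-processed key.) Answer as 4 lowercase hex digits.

01f6

Key decimal bytes [85, 183, 178, 118, 122] = 55 b7 b2 76 7a is exactly B = 5 bytes: K' = 55 b7 b2 76 7a.
K' ⊕ ipad = 63 81 84 40 4c.
Inner input = 63 81 84 40 4c ∥ 02.
Inner hash: sum = 99+129+132+64+76+2 = 502 → 01 f6.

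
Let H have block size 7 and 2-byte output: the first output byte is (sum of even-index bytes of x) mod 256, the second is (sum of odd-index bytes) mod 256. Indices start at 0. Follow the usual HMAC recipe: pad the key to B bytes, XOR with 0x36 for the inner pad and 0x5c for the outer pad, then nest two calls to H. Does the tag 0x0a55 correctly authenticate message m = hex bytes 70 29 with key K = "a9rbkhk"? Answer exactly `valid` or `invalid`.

Key "a9rbkhk" = 61 39 72 62 6b 68 6b is exactly B = 7 bytes: K' = 61 39 72 62 6b 68 6b.
K' ⊕ ipad = 57 0f 44 54 5d 5e 5d; K' ⊕ opad = 3d 65 2e 3e 37 34 37.
Inner hash: even-index sum = 382 mod 256 = 126; odd-index sum = 305 mod 256 = 49 → 7e 31.
Outer hash (recomputed tag): even-index sum = 266 mod 256 = 10; odd-index sum = 341 mod 256 = 85 → 0a 55.
Recomputed tag = 0a55; claimed = 0a55 → match.

valid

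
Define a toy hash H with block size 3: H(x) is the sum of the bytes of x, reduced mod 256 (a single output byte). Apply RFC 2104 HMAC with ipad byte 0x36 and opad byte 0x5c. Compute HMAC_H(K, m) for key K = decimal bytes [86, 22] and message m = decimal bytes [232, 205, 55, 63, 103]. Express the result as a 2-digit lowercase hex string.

f8

Key decimal bytes [86, 22] = 56 16 is 2 bytes ≤ B = 3; zero-pad to 3 bytes: K' = 56 16 00.
K' ⊕ ipad = 60 20 36.  K' ⊕ opad = 0a 4a 5c.
Inner input = (K'⊕ipad) ∥ m = 60 20 36 ∥ e8 cd 37 3f 67.
Inner hash: sum = 96+32+54+232+205+55+63+103 = 840; mod 256 = 72 → 48.
Outer input = (K'⊕opad) ∥ inner = 0a 4a 5c ∥ 48.
Outer hash (tag): sum = 10+74+92+72 = 248 → f8.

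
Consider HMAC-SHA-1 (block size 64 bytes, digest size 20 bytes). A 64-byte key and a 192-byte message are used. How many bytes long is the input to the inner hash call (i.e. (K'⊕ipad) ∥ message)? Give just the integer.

256

Key is 64 ≤ 64 bytes, zero-padded: |K'| = 64.
Inner input = (K'⊕ipad) ∥ m → 64 + 192 = 256 bytes.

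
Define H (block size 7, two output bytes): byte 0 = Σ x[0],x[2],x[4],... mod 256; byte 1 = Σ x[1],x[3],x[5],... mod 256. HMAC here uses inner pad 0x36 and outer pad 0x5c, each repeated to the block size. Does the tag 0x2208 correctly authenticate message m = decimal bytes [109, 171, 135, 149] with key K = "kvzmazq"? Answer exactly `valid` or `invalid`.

Key "kvzmazq" = 6b 76 7a 6d 61 7a 71 is exactly B = 7 bytes: K' = 6b 76 7a 6d 61 7a 71.
K' ⊕ ipad = 5d 40 4c 5b 57 4c 47; K' ⊕ opad = 37 2a 26 31 3d 26 2d.
Inner hash: even-index sum = 647 mod 256 = 135; odd-index sum = 475 mod 256 = 219 → 87 db.
Outer hash (recomputed tag): even-index sum = 418 mod 256 = 162; odd-index sum = 264 mod 256 = 8 → a2 08.
Recomputed tag = a208; claimed = 2208 → mismatch.

invalid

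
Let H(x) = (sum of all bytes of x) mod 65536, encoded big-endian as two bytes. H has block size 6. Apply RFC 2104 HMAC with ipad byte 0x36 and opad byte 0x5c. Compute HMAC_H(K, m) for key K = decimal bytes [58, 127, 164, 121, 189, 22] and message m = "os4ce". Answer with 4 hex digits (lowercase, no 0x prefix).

Key decimal bytes [58, 127, 164, 121, 189, 22] = 3a 7f a4 79 bd 16 is exactly B = 6 bytes: K' = 3a 7f a4 79 bd 16.
K' ⊕ ipad = 0c 49 92 4f 8b 20.  K' ⊕ opad = 66 23 f8 25 e1 4a.
Inner input = (K'⊕ipad) ∥ m = 0c 49 92 4f 8b 20 ∥ 6f 73 34 63 65.
Inner hash: sum = 12+73+146+79+139+32+111+115+52+99+101 = 959 → 03 bf.
Outer input = (K'⊕opad) ∥ inner = 66 23 f8 25 e1 4a ∥ 03 bf.
Outer hash (tag): sum = 102+35+248+37+225+74+3+191 = 915 → 03 93.

0393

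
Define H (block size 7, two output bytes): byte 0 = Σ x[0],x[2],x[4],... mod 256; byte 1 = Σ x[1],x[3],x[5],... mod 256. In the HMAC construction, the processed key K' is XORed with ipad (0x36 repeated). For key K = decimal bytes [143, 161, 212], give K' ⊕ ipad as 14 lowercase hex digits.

b997e236363636

Key decimal bytes [143, 161, 212] = 8f a1 d4 is 3 bytes ≤ B = 7; zero-pad to 7 bytes: K' = 8f a1 d4 00 00 00 00.
XOR each byte with 0x36: 8f⊕36=b9, a1⊕36=97, d4⊕36=e2, 00⊕36=36, 00⊕36=36, 00⊕36=36, 00⊕36=36.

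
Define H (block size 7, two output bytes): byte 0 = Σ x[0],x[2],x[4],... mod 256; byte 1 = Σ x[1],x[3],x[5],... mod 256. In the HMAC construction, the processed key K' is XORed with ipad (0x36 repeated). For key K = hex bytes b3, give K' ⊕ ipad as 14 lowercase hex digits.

Key hex bytes b3 is 1 byte ≤ B = 7; zero-pad to 7 bytes: K' = b3 00 00 00 00 00 00.
XOR each byte with 0x36: b3⊕36=85, 00⊕36=36, 00⊕36=36, 00⊕36=36, 00⊕36=36, 00⊕36=36, 00⊕36=36.

85363636363636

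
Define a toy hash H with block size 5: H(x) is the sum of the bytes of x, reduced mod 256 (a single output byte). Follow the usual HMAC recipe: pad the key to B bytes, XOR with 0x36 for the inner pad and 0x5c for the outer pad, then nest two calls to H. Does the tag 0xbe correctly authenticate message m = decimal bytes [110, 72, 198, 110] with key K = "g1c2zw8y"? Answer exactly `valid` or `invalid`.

valid

Key "g1c2zw8y" = 67 31 63 32 7a 77 38 79 is 8 bytes > B = 5, so hash it first: H(key) = cf, then zero-pad to 5 bytes: K' = cf 00 00 00 00.
K' ⊕ ipad = f9 36 36 36 36; K' ⊕ opad = 93 5c 5c 5c 5c.
Inner hash: sum = 249+54+54+54+54+110+72+198+110 = 955; mod 256 = 187 → bb.
Outer hash (recomputed tag): sum = 147+92+92+92+92+187 = 702; mod 256 = 190 → be.
Recomputed tag = be; claimed = be → match.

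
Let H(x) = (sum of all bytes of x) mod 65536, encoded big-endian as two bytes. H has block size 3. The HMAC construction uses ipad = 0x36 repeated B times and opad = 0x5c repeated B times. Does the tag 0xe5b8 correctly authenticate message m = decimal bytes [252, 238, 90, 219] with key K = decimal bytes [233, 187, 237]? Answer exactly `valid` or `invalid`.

invalid

Key decimal bytes [233, 187, 237] = e9 bb ed is exactly B = 3 bytes: K' = e9 bb ed.
K' ⊕ ipad = df 8d db; K' ⊕ opad = b5 e7 b1.
Inner hash: sum = 223+141+219+252+238+90+219 = 1382 → 05 66.
Outer hash (recomputed tag): sum = 181+231+177+5+102 = 696 → 02 b8.
Recomputed tag = 02b8; claimed = e5b8 → mismatch.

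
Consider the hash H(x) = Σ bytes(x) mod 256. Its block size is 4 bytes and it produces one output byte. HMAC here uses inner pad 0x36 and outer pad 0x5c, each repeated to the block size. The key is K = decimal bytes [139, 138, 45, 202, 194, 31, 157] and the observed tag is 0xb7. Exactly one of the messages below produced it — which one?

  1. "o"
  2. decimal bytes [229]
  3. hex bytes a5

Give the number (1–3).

Key decimal bytes [139, 138, 45, 202, 194, 31, 157] = 8b 8a 2d ca c2 1f 9d is 7 bytes > B = 4, so hash it first: H(key) = 8a, then zero-pad to 4 bytes: K' = 8a 00 00 00.
K' ⊕ ipad = bc 36 36 36; K' ⊕ opad = d6 5c 5c 5c.
m1: inner = H(bc 36 36 36 6f) = cd; tag = H(d6 5c 5c 5c cd) = b7 ← matches
m2: inner = H(bc 36 36 36 e5) = 43; tag = H(d6 5c 5c 5c 43) = 2d
m3: inner = H(bc 36 36 36 a5) = 03; tag = H(d6 5c 5c 5c 03) = ed

1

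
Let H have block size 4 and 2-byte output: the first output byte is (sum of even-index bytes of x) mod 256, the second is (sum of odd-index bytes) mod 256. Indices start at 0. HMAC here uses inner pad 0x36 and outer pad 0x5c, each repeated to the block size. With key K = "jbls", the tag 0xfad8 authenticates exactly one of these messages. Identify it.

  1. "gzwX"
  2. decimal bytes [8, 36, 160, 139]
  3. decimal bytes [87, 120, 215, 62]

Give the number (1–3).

Key "jbls" = 6a 62 6c 73 is exactly B = 4 bytes: K' = 6a 62 6c 73.
K' ⊕ ipad = 5c 54 5a 45; K' ⊕ opad = 36 3e 30 2f.
m1: inner = H(5c 54 5a 45 67 7a 77 58) = 94 6b; tag = H(36 3e 30 2f 94 6b) = fad8 ← matches
m2: inner = H(5c 54 5a 45 08 24 a0 8b) = 5e 48; tag = H(36 3e 30 2f 5e 48) = c4b5
m3: inner = H(5c 54 5a 45 57 78 d7 3e) = e4 4f; tag = H(36 3e 30 2f e4 4f) = 4abc

1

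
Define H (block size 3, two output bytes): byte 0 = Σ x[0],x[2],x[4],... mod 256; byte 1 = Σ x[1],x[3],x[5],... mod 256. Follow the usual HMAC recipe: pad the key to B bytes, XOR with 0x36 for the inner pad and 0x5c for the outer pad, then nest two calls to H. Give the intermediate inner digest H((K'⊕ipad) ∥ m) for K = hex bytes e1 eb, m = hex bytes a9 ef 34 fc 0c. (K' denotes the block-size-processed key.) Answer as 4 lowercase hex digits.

Key hex bytes e1 eb is 2 bytes ≤ B = 3; zero-pad to 3 bytes: K' = e1 eb 00.
K' ⊕ ipad = d7 dd 36.
Inner input = d7 dd 36 ∥ a9 ef 34 fc 0c.
Inner hash: even-index sum = 760 mod 256 = 248; odd-index sum = 454 mod 256 = 198 → f8 c6.

f8c6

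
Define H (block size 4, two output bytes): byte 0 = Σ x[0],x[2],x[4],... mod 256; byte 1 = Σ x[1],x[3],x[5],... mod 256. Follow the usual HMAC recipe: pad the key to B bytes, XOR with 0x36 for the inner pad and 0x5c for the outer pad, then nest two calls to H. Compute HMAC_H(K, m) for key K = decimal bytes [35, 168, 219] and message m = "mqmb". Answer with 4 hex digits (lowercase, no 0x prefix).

Key decimal bytes [35, 168, 219] = 23 a8 db is 3 bytes ≤ B = 4; zero-pad to 4 bytes: K' = 23 a8 db 00.
K' ⊕ ipad = 15 9e ed 36.  K' ⊕ opad = 7f f4 87 5c.
Inner input = (K'⊕ipad) ∥ m = 15 9e ed 36 ∥ 6d 71 6d 62.
Inner hash: even-index sum = 476 mod 256 = 220; odd-index sum = 423 mod 256 = 167 → dc a7.
Outer input = (K'⊕opad) ∥ inner = 7f f4 87 5c ∥ dc a7.
Outer hash (tag): even-index sum = 482 mod 256 = 226; odd-index sum = 503 mod 256 = 247 → e2 f7.

e2f7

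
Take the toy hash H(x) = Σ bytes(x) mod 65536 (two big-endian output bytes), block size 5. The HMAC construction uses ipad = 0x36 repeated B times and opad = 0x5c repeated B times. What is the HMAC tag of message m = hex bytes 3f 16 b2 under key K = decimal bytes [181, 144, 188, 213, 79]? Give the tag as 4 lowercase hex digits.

034b

Key decimal bytes [181, 144, 188, 213, 79] = b5 90 bc d5 4f is exactly B = 5 bytes: K' = b5 90 bc d5 4f.
K' ⊕ ipad = 83 a6 8a e3 79.  K' ⊕ opad = e9 cc e0 89 13.
Inner input = (K'⊕ipad) ∥ m = 83 a6 8a e3 79 ∥ 3f 16 b2.
Inner hash: sum = 131+166+138+227+121+63+22+178 = 1046 → 04 16.
Outer input = (K'⊕opad) ∥ inner = e9 cc e0 89 13 ∥ 04 16.
Outer hash (tag): sum = 233+204+224+137+19+4+22 = 843 → 03 4b.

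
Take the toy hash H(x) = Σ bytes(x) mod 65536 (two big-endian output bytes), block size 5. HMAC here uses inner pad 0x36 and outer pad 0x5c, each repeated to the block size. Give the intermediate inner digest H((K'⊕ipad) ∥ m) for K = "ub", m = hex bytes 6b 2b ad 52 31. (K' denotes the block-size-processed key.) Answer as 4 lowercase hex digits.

Key "ub" = 75 62 is 2 bytes ≤ B = 5; zero-pad to 5 bytes: K' = 75 62 00 00 00.
K' ⊕ ipad = 43 54 36 36 36.
Inner input = 43 54 36 36 36 ∥ 6b 2b ad 52 31.
Inner hash: sum = 67+84+54+54+54+107+43+173+82+49 = 767 → 02 ff.

02ff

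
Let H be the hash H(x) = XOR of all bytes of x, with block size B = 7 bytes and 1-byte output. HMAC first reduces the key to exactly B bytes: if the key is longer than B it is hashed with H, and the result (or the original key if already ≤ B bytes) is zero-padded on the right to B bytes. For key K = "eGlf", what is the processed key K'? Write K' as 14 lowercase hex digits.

Key "eGlf" = 65 47 6c 66 is 4 bytes ≤ B = 7; zero-pad to 7 bytes: K' = 65 47 6c 66 00 00 00.

65476c66000000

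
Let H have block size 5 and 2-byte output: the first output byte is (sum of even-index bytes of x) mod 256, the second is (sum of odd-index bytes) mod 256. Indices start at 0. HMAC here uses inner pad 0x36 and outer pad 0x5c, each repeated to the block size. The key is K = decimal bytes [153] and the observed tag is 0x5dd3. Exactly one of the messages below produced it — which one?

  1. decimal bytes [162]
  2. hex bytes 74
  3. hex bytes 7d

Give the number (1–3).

Key decimal bytes [153] = 99 is 1 byte ≤ B = 5; zero-pad to 5 bytes: K' = 99 00 00 00 00.
K' ⊕ ipad = af 36 36 36 36; K' ⊕ opad = c5 5c 5c 5c 5c.
m1: inner = H(af 36 36 36 36 a2) = 1b 0e; tag = H(c5 5c 5c 5c 5c 1b 0e) = 8bd3
m2: inner = H(af 36 36 36 36 74) = 1b e0; tag = H(c5 5c 5c 5c 5c 1b e0) = 5dd3 ← matches
m3: inner = H(af 36 36 36 36 7d) = 1b e9; tag = H(c5 5c 5c 5c 5c 1b e9) = 66d3

2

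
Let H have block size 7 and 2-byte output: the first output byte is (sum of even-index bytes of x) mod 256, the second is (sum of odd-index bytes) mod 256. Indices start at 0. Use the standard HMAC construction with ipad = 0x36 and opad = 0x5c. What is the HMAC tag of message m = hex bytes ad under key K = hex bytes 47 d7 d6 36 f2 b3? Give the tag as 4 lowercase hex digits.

Key hex bytes 47 d7 d6 36 f2 b3 is 6 bytes ≤ B = 7; zero-pad to 7 bytes: K' = 47 d7 d6 36 f2 b3 00.
K' ⊕ ipad = 71 e1 e0 00 c4 85 36.  K' ⊕ opad = 1b 8b 8a 6a ae ef 5c.
Inner input = (K'⊕ipad) ∥ m = 71 e1 e0 00 c4 85 36 ∥ ad.
Inner hash: even-index sum = 587 mod 256 = 75; odd-index sum = 531 mod 256 = 19 → 4b 13.
Outer input = (K'⊕opad) ∥ inner = 1b 8b 8a 6a ae ef 5c ∥ 4b 13.
Outer hash (tag): even-index sum = 450 mod 256 = 194; odd-index sum = 559 mod 256 = 47 → c2 2f.

c22f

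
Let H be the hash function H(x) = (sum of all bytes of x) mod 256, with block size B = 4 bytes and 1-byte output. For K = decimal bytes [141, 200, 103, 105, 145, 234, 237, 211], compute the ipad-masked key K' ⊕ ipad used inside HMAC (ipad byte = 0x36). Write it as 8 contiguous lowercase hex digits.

56363636

Key decimal bytes [141, 200, 103, 105, 145, 234, 237, 211] = 8d c8 67 69 91 ea ed d3 is 8 bytes > B = 4, so hash it first: H(key) = 60, then zero-pad to 4 bytes: K' = 60 00 00 00.
XOR each byte with 0x36: 60⊕36=56, 00⊕36=36, 00⊕36=36, 00⊕36=36.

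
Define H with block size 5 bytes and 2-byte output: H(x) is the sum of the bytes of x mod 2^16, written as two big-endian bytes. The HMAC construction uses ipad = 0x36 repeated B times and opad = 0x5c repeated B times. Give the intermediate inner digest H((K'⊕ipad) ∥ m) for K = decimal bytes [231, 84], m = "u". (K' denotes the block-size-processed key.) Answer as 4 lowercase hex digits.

024a

Key decimal bytes [231, 84] = e7 54 is 2 bytes ≤ B = 5; zero-pad to 5 bytes: K' = e7 54 00 00 00.
K' ⊕ ipad = d1 62 36 36 36.
Inner input = d1 62 36 36 36 ∥ 75.
Inner hash: sum = 209+98+54+54+54+117 = 586 → 02 4a.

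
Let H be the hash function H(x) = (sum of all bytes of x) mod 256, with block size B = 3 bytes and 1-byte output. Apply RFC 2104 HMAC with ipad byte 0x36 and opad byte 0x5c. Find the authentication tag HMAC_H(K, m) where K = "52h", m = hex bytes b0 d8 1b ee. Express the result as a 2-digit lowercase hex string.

01

Key "52h" = 35 32 68 is exactly B = 3 bytes: K' = 35 32 68.
K' ⊕ ipad = 03 04 5e.  K' ⊕ opad = 69 6e 34.
Inner input = (K'⊕ipad) ∥ m = 03 04 5e ∥ b0 d8 1b ee.
Inner hash: sum = 3+4+94+176+216+27+238 = 758; mod 256 = 246 → f6.
Outer input = (K'⊕opad) ∥ inner = 69 6e 34 ∥ f6.
Outer hash (tag): sum = 105+110+52+246 = 513; mod 256 = 1 → 01.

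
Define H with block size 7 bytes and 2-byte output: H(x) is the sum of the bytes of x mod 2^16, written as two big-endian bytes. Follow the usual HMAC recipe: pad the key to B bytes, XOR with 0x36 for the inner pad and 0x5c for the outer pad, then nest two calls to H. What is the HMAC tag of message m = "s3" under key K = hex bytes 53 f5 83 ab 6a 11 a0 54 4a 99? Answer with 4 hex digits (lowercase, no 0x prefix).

Key hex bytes 53 f5 83 ab 6a 11 a0 54 4a 99 is 10 bytes > B = 7, so hash it first: H(key) = 04 c8, then zero-pad to 7 bytes: K' = 04 c8 00 00 00 00 00.
K' ⊕ ipad = 32 fe 36 36 36 36 36.  K' ⊕ opad = 58 94 5c 5c 5c 5c 5c.
Inner input = (K'⊕ipad) ∥ m = 32 fe 36 36 36 36 36 ∥ 73 33.
Inner hash: sum = 50+254+54+54+54+54+54+115+51 = 740 → 02 e4.
Outer input = (K'⊕opad) ∥ inner = 58 94 5c 5c 5c 5c 5c ∥ 02 e4.
Outer hash (tag): sum = 88+148+92+92+92+92+92+2+228 = 926 → 03 9e.

039e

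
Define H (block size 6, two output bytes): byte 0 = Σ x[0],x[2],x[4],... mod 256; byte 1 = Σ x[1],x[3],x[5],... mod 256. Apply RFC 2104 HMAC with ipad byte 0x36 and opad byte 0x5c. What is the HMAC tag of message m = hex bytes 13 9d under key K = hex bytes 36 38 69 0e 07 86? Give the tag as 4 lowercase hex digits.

9d23

Key hex bytes 36 38 69 0e 07 86 is exactly B = 6 bytes: K' = 36 38 69 0e 07 86.
K' ⊕ ipad = 00 0e 5f 38 31 b0.  K' ⊕ opad = 6a 64 35 52 5b da.
Inner input = (K'⊕ipad) ∥ m = 00 0e 5f 38 31 b0 ∥ 13 9d.
Inner hash: even-index sum = 163 mod 256 = 163; odd-index sum = 403 mod 256 = 147 → a3 93.
Outer input = (K'⊕opad) ∥ inner = 6a 64 35 52 5b da ∥ a3 93.
Outer hash (tag): even-index sum = 413 mod 256 = 157; odd-index sum = 547 mod 256 = 35 → 9d 23.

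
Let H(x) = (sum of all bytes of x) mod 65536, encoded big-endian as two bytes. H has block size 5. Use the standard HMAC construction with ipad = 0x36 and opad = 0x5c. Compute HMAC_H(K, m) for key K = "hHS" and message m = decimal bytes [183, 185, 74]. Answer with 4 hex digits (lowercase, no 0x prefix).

Key "hHS" = 68 48 53 is 3 bytes ≤ B = 5; zero-pad to 5 bytes: K' = 68 48 53 00 00.
K' ⊕ ipad = 5e 7e 65 36 36.  K' ⊕ opad = 34 14 0f 5c 5c.
Inner input = (K'⊕ipad) ∥ m = 5e 7e 65 36 36 ∥ b7 b9 4a.
Inner hash: sum = 94+126+101+54+54+183+185+74 = 871 → 03 67.
Outer input = (K'⊕opad) ∥ inner = 34 14 0f 5c 5c ∥ 03 67.
Outer hash (tag): sum = 52+20+15+92+92+3+103 = 377 → 01 79.

0179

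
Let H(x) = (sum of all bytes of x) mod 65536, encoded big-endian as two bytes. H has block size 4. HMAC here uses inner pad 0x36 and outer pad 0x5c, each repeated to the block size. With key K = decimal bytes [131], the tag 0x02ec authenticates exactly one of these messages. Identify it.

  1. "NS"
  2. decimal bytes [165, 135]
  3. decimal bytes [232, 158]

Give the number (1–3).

Key decimal bytes [131] = 83 is 1 byte ≤ B = 4; zero-pad to 4 bytes: K' = 83 00 00 00.
K' ⊕ ipad = b5 36 36 36; K' ⊕ opad = df 5c 5c 5c.
m1: inner = H(b5 36 36 36 4e 53) = 01 f8; tag = H(df 5c 5c 5c 01 f8) = 02ec ← matches
m2: inner = H(b5 36 36 36 a5 87) = 02 83; tag = H(df 5c 5c 5c 02 83) = 0278
m3: inner = H(b5 36 36 36 e8 9e) = 02 dd; tag = H(df 5c 5c 5c 02 dd) = 02d2

1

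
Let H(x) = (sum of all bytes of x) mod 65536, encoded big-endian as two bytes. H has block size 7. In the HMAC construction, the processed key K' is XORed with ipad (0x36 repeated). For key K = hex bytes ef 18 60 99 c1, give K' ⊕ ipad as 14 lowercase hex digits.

Key hex bytes ef 18 60 99 c1 is 5 bytes ≤ B = 7; zero-pad to 7 bytes: K' = ef 18 60 99 c1 00 00.
XOR each byte with 0x36: ef⊕36=d9, 18⊕36=2e, 60⊕36=56, 99⊕36=af, c1⊕36=f7, 00⊕36=36, 00⊕36=36.

d92e56aff73636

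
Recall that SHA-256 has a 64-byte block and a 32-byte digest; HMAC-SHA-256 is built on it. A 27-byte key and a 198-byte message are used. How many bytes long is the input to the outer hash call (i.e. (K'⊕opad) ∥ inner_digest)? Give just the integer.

Key is 27 ≤ 64 bytes, zero-padded: |K'| = 64.
Outer input = (K'⊕opad) ∥ H(inner) → 64 + 32 = 96 bytes.

96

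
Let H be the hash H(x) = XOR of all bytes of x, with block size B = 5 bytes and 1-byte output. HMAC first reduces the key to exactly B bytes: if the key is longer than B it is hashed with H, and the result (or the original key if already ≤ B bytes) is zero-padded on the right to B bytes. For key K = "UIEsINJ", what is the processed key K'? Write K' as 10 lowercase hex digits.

6700000000

|K| = 7 > B = 5, so first hash the key.
H(K): XOR 55⊕49⊕45⊕73⊕49⊕4e⊕4a = 67.
Zero-pad H(K) = 67 to 5 bytes: K' = 67 00 00 00 00.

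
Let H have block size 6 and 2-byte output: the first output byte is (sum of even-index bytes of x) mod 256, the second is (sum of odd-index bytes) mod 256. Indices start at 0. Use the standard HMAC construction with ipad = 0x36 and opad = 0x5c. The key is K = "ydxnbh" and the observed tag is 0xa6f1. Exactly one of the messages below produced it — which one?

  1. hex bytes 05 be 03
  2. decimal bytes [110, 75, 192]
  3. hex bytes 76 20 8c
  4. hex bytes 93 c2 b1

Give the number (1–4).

Key "ydxnbh" = 79 64 78 6e 62 68 is exactly B = 6 bytes: K' = 79 64 78 6e 62 68.
K' ⊕ ipad = 4f 52 4e 58 54 5e; K' ⊕ opad = 25 38 24 32 3e 34.
m1: inner = H(4f 52 4e 58 54 5e 05 be 03) = f9 c6; tag = H(25 38 24 32 3e 34 f9 c6) = 8064
m2: inner = H(4f 52 4e 58 54 5e 6e 4b c0) = 1f 53; tag = H(25 38 24 32 3e 34 1f 53) = a6f1 ← matches
m3: inner = H(4f 52 4e 58 54 5e 76 20 8c) = f3 28; tag = H(25 38 24 32 3e 34 f3 28) = 7ac6
m4: inner = H(4f 52 4e 58 54 5e 93 c2 b1) = 35 ca; tag = H(25 38 24 32 3e 34 35 ca) = bc68

2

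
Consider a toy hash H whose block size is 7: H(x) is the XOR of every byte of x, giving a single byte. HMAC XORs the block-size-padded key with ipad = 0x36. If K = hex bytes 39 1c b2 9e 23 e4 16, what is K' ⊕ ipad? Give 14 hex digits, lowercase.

Key hex bytes 39 1c b2 9e 23 e4 16 is exactly B = 7 bytes: K' = 39 1c b2 9e 23 e4 16.
XOR each byte with 0x36: 39⊕36=0f, 1c⊕36=2a, b2⊕36=84, 9e⊕36=a8, 23⊕36=15, e4⊕36=d2, 16⊕36=20.

0f2a84a815d220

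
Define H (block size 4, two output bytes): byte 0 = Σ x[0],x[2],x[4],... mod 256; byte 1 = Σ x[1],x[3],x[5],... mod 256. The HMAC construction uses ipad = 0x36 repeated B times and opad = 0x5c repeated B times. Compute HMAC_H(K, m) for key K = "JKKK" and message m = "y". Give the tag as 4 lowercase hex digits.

9f28

Key "JKKK" = 4a 4b 4b 4b is exactly B = 4 bytes: K' = 4a 4b 4b 4b.
K' ⊕ ipad = 7c 7d 7d 7d.  K' ⊕ opad = 16 17 17 17.
Inner input = (K'⊕ipad) ∥ m = 7c 7d 7d 7d ∥ 79.
Inner hash: even-index sum = 370 mod 256 = 114; odd-index sum = 250 mod 256 = 250 → 72 fa.
Outer input = (K'⊕opad) ∥ inner = 16 17 17 17 ∥ 72 fa.
Outer hash (tag): even-index sum = 159 mod 256 = 159; odd-index sum = 296 mod 256 = 40 → 9f 28.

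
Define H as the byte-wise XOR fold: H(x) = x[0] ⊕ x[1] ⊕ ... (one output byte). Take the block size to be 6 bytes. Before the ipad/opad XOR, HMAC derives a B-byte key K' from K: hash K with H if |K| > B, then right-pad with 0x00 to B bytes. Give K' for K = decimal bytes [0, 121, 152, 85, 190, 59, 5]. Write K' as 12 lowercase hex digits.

|K| = 7 > B = 6, so first hash the key.
H(K): XOR 00⊕79⊕98⊕55⊕be⊕3b⊕05 = 34.
Zero-pad H(K) = 34 to 6 bytes: K' = 34 00 00 00 00 00.

340000000000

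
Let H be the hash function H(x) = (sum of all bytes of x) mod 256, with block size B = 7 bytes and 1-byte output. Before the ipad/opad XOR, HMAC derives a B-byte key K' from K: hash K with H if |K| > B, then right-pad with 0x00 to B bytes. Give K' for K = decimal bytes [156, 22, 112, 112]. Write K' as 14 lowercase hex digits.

Key decimal bytes [156, 22, 112, 112] = 9c 16 70 70 is 4 bytes ≤ B = 7; zero-pad to 7 bytes: K' = 9c 16 70 70 00 00 00.

9c167070000000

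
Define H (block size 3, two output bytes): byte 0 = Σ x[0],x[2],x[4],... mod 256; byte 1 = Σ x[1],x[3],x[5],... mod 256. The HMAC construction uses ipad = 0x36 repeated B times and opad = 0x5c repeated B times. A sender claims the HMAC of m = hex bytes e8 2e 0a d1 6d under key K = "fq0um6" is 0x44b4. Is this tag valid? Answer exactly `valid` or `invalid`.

invalid

Key "fq0um6" = 66 71 30 75 6d 36 is 6 bytes > B = 3, so hash it first: H(key) = 03 1c, then zero-pad to 3 bytes: K' = 03 1c 00.
K' ⊕ ipad = 35 2a 36; K' ⊕ opad = 5f 40 5c.
Inner hash: even-index sum = 362 mod 256 = 106; odd-index sum = 393 mod 256 = 137 → 6a 89.
Outer hash (recomputed tag): even-index sum = 324 mod 256 = 68; odd-index sum = 170 mod 256 = 170 → 44 aa.
Recomputed tag = 44aa; claimed = 44b4 → mismatch.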